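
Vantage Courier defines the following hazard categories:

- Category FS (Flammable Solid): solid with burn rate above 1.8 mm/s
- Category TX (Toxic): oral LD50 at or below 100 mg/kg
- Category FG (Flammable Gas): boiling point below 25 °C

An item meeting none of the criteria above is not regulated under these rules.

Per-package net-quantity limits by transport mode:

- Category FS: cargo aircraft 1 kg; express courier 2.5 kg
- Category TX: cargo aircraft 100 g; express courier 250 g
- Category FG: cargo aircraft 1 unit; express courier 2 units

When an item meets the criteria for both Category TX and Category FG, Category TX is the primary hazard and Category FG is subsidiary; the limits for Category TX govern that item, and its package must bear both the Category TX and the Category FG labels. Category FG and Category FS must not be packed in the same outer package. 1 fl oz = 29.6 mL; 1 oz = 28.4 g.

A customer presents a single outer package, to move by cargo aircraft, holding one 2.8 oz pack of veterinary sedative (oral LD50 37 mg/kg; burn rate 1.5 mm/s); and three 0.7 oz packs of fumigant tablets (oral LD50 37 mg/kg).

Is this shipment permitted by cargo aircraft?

The veterinary sedative has oral LD50 37 mg/kg, which is ≤ 100 mg/kg, so it is Category TX (Toxic).
With oral LD50 37 mg/kg (≤ 100 mg/kg), the fumigant tablets fall in Category TX.
Total Category TX: (one 2.8 oz pack = 79.52 g) + (three 0.7 oz packs = 59.64 g) = 139.16 g.
That exceeds the Category TX cargo aircraft limit of 100 g.

No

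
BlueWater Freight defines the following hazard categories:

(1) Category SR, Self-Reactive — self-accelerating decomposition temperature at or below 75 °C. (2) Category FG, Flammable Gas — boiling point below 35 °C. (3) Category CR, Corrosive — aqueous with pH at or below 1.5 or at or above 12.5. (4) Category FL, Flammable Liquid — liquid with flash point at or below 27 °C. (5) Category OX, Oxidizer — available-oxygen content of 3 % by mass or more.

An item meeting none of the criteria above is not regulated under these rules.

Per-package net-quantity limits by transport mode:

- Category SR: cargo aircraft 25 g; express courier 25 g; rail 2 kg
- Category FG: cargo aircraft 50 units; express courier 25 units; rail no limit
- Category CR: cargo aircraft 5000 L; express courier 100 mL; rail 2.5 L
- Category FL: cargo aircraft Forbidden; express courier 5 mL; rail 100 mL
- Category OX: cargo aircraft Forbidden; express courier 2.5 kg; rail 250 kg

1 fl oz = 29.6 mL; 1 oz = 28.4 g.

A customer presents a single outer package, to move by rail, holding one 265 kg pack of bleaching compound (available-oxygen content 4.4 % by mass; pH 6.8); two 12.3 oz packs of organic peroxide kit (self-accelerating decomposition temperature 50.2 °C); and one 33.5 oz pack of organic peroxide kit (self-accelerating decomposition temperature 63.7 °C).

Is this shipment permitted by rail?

Available-oxygen content 4.4 % by mass meets the Category OX criterion (Oxidizer), so the bleaching compound is Category OX.
The organic peroxide kit has self-accelerating decomposition temperature 50.2 °C, which is ≤ 75 °C, so it is Category SR (Self-Reactive).
Organic peroxide kit: self-accelerating decomposition temperature 63.7 °C ≤ 75 °C → Category SR (Self-Reactive).
Category SR net quantity: (two 12.3 oz packs = 698.64 g) + (one 33.5 oz pack = 951.4 g) = 1650.04 g.
That is within the Category SR rail limit of 2 kg.
Category OX quantity: 265 kg.
265 kg exceeds the rail limit of 250 kg for Category OX.

No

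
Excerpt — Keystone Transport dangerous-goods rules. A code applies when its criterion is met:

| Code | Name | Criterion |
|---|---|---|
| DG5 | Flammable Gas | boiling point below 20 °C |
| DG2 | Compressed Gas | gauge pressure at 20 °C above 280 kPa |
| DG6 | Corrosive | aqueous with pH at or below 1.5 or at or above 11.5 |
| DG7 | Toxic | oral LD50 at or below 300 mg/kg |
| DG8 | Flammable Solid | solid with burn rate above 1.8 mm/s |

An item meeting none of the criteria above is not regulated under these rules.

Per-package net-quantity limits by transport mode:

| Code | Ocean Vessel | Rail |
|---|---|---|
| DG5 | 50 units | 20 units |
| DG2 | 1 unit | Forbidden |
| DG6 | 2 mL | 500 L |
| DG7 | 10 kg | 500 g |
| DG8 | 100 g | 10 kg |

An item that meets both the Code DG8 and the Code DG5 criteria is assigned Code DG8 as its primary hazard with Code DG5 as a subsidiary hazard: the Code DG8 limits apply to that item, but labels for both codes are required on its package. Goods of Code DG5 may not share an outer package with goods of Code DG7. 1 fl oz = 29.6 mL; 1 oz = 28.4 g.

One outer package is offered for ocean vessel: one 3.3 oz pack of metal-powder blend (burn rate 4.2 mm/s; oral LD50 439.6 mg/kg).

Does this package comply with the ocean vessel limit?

With burn rate 4.2 mm/s (> 1.8 mm/s), the metal-powder blend falls in Code DG8.
Code DG8 quantity: one 3.3 oz pack = 93.72 g.
93.72 g is within the ocean vessel limit of 100 g for Code DG8.

Yes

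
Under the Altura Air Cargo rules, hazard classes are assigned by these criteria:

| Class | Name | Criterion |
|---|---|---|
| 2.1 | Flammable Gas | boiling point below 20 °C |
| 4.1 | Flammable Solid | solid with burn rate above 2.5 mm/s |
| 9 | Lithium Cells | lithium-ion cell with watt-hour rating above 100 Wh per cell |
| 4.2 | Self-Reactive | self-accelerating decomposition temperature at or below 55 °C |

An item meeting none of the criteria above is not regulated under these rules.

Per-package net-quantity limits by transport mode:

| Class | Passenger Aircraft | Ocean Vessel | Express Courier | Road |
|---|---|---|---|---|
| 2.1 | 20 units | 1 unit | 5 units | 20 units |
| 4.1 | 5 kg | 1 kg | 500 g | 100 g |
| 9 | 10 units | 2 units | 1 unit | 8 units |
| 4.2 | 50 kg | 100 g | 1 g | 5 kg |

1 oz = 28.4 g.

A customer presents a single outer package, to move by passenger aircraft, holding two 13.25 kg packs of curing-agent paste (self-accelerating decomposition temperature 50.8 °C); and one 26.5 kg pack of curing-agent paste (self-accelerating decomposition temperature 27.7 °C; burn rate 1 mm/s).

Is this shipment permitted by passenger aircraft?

Curing-agent paste: self-accelerating decomposition temperature 50.8 °C ≤ 55 °C → Class 4.2 (Self-Reactive).
Self-accelerating decomposition temperature 27.7 °C meets the Class 4.2 criterion (Self-Reactive), so the curing-agent paste is Class 4.2.
Class 4.2 net quantity: (two 13.25 kg packs = 26.5 kg) + 26.5 kg = 53 kg.
53 kg > 50 kg (passenger aircraft limit, Class 4.2) — over the limit.

No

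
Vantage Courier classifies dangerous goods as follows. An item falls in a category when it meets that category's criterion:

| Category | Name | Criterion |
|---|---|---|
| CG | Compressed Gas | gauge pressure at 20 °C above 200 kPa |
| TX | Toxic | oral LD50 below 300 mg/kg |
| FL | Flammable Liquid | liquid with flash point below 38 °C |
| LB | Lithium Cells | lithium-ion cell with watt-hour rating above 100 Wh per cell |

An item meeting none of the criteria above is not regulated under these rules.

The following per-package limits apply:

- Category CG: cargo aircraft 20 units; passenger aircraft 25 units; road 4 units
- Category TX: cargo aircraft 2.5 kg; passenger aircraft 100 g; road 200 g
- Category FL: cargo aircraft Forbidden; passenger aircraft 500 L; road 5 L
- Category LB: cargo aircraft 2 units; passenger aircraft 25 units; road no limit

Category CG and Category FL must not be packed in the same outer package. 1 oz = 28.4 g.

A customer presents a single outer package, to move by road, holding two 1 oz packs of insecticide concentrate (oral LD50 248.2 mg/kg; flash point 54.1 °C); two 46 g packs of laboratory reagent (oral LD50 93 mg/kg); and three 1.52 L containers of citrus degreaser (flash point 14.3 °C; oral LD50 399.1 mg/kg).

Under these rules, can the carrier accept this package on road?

Yes

Oral LD50 248.2 mg/kg meets the Category TX criterion (Toxic), so the insecticide concentrate is Category TX.
Laboratory reagent: oral LD50 93 mg/kg < 300 mg/kg → Category TX (Toxic).
Flash point 14.3 °C meets the Category FL criterion (Flammable Liquid), so the citrus degreaser is Category FL.
Category FL quantity: three 1.52 L containers = 4.56 L.
4.56 L ≤ 5 L (road limit, Category FL) — within limit.
Total Category TX: (two 1 oz packs = 56.8 g) + (two 46 g packs = 92 g) = 148.8 g.
148.8 g ≤ 200 g (road limit, Category TX) — within limit.
The segregation rule (Category CG with Category FL) does not apply to Category FL with Category TX.
Every hazard category is within its road limit and no segregation rule is violated.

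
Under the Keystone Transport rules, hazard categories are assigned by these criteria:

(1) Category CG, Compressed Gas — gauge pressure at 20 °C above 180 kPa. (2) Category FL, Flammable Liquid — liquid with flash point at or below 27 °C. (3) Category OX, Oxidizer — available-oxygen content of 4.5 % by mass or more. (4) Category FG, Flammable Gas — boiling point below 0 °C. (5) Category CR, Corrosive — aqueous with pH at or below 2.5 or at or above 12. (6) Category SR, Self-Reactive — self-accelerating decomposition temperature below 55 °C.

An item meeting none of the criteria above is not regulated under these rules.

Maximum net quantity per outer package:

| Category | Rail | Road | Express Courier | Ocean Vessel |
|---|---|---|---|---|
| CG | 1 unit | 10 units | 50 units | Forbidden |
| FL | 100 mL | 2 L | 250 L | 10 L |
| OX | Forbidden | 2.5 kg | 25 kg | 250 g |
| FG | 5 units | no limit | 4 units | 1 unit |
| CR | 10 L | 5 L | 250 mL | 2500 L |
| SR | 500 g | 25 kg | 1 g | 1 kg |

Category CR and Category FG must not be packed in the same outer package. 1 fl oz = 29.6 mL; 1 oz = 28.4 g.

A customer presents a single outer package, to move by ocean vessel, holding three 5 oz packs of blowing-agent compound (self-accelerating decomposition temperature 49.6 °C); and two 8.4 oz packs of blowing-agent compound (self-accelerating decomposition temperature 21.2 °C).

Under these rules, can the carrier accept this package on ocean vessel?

Blowing-agent compound: self-accelerating decomposition temperature 49.6 °C < 55 °C → Category SR (Self-Reactive).
Blowing-agent compound: self-accelerating decomposition temperature 21.2 °C < 55 °C → Category SR (Self-Reactive).
Category SR net quantity: (three 5 oz packs = 426 g) + (two 8.4 oz packs = 477.12 g) = 903.12 g.
903.12 g is within the ocean vessel limit of 1 kg for Category SR.

Yes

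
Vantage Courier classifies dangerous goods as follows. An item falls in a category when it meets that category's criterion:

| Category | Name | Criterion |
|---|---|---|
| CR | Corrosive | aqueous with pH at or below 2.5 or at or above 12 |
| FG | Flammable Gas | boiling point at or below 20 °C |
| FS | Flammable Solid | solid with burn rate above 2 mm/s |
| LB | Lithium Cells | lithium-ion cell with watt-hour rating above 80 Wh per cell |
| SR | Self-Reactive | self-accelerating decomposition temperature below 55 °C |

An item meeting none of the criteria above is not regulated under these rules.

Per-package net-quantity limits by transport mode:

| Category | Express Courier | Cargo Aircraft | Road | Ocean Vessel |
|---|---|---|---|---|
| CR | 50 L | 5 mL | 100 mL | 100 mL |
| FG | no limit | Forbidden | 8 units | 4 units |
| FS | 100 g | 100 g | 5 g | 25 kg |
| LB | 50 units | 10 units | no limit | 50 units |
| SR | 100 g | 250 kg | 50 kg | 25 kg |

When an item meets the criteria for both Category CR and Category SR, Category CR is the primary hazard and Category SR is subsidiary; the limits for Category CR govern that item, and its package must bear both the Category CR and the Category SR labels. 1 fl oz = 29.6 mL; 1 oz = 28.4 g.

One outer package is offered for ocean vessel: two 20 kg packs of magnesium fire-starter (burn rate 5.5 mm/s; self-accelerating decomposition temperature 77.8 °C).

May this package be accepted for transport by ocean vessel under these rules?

No

Magnesium fire-starter: burn rate 5.5 mm/s > 2 mm/s → Category FS (Flammable Solid).
Category FS quantity: two 20 kg packs = 40 kg.
40 kg exceeds the ocean vessel limit of 25 kg for Category FS.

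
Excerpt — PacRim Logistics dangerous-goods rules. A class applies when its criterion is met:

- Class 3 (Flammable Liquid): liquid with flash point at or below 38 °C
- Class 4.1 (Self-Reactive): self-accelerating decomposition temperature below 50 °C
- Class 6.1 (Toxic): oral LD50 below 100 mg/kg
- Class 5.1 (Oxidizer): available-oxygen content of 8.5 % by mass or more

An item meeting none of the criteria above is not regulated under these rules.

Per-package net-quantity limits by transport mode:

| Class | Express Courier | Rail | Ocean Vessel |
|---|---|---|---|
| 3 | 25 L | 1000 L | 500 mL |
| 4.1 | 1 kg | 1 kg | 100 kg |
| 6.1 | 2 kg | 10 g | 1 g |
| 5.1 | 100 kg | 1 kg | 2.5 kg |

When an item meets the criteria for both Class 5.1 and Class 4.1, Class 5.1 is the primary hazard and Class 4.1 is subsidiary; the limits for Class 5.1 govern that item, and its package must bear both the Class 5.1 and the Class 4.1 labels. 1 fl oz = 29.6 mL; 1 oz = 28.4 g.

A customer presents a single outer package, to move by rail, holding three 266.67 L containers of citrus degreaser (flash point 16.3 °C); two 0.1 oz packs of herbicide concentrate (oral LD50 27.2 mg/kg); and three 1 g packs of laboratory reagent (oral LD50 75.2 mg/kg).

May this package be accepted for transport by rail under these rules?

Yes

Flash point 16.3 °C meets the Class 3 criterion (Flammable Liquid), so the citrus degreaser is Class 3.
Herbicide concentrate: oral LD50 27.2 mg/kg < 100 mg/kg → Class 6.1 (Toxic).
Oral LD50 75.2 mg/kg meets the Class 6.1 criterion (Toxic), so the laboratory reagent is Class 6.1.
Total Class 6.1: (two 0.1 oz packs = 5.68 g) + (three 1 g packs = 3 g) = 8.68 g.
That is within the Class 6.1 rail limit of 10 g.
Class 3 quantity: three 266.67 L containers = 800.01 L.
800.01 L is within the rail limit of 1000 L for Class 3.
Every hazard class is within its rail limit and no segregation rule is violated.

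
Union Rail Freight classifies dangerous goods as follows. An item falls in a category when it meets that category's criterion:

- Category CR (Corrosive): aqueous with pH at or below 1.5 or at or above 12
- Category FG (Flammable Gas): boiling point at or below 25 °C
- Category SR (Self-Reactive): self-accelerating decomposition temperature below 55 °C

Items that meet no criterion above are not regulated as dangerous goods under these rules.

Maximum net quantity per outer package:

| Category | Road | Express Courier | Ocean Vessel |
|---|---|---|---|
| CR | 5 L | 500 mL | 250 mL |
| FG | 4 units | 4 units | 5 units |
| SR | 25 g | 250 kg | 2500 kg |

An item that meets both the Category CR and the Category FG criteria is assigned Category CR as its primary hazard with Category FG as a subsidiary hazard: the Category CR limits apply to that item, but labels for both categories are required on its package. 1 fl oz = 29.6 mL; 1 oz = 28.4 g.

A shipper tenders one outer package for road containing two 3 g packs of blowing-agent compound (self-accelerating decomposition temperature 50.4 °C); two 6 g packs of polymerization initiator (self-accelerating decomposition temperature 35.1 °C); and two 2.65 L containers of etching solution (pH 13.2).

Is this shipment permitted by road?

The blowing-agent compound has self-accelerating decomposition temperature 50.4 °C, which is < 55 °C, so it is Category SR (Self-Reactive).
With self-accelerating decomposition temperature 35.1 °C (< 55 °C), the polymerization initiator falls in Category SR.
Etching solution: pH 13.2 ≥ 12 → Category CR (Corrosive).
Category CR quantity: two 2.65 L containers = 5.3 L.
5.3 L exceeds the road limit of 5 L for Category CR.
Category SR net quantity: (two 3 g packs = 6 g) + (two 6 g packs = 12 g) = 18 g.
18 g ≤ 25 g (road limit, Category SR) — within limit.

No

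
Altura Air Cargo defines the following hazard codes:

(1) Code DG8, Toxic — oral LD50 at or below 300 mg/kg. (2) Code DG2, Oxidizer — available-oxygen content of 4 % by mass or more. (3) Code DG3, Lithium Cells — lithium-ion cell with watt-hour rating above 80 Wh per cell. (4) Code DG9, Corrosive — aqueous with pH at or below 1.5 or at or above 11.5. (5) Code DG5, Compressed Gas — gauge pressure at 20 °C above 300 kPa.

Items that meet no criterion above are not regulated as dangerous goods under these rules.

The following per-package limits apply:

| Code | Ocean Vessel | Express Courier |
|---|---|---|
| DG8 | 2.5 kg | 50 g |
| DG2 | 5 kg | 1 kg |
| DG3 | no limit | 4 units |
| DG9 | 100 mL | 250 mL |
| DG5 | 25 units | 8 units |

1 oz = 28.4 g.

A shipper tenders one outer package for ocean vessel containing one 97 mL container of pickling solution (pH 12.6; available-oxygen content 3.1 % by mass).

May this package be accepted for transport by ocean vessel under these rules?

The pickling solution has pH 12.6, which is ≥ 11.5, so it is Code DG9 (Corrosive).
Code DG9 quantity: 97 mL.
That is within the Code DG9 ocean vessel limit of 100 mL.

Yes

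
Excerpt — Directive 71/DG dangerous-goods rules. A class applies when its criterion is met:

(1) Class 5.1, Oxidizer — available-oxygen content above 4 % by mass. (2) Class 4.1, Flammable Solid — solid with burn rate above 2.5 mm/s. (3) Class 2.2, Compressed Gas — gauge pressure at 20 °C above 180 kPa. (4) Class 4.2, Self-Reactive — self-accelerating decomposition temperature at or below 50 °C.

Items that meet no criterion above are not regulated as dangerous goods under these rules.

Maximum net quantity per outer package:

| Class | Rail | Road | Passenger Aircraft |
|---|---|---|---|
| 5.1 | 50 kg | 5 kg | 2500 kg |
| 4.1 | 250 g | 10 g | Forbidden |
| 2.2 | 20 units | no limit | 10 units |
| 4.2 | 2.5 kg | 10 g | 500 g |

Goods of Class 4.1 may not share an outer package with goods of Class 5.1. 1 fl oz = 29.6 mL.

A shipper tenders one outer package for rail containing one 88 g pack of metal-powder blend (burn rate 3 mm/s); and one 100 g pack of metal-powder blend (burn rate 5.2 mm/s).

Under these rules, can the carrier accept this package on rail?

Burn rate 3 mm/s meets the Class 4.1 criterion (Flammable Solid), so the metal-powder blend is Class 4.1.
With burn rate 5.2 mm/s (> 2.5 mm/s), the metal-powder blend falls in Class 4.1.
Class 4.1 net quantity: 88 g + 100 g = 188 g.
That is within the Class 4.1 rail limit of 250 g.

Yes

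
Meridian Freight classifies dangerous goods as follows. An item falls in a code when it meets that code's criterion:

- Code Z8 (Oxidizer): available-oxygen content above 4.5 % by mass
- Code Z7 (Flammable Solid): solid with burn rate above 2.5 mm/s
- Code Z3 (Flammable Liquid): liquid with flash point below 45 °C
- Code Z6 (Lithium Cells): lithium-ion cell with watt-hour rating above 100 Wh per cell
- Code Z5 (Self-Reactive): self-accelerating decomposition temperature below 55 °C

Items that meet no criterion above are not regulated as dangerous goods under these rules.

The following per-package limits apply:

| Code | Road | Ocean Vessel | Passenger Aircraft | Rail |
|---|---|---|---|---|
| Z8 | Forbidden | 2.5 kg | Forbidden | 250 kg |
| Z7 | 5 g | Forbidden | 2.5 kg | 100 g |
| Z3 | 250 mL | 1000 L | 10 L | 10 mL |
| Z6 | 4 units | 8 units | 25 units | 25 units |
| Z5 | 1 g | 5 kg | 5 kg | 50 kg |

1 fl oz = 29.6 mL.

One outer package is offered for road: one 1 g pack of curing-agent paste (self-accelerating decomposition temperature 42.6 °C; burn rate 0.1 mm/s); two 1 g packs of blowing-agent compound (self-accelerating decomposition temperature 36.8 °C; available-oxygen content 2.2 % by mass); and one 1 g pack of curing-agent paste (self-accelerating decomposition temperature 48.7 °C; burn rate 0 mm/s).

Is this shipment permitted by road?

Self-accelerating decomposition temperature 42.6 °C meets the Code Z5 criterion (Self-Reactive), so the curing-agent paste is Code Z5.
The blowing-agent compound has self-accelerating decomposition temperature 36.8 °C, which is < 55 °C, so it is Code Z5 (Self-Reactive).
Curing-agent paste: self-accelerating decomposition temperature 48.7 °C < 55 °C → Code Z5 (Self-Reactive).
Total Code Z5: 1 g + (two 1 g packs = 2 g) + 1 g = 4 g.
4 g > 1 g (road limit, Code Z5) — over the limit.

No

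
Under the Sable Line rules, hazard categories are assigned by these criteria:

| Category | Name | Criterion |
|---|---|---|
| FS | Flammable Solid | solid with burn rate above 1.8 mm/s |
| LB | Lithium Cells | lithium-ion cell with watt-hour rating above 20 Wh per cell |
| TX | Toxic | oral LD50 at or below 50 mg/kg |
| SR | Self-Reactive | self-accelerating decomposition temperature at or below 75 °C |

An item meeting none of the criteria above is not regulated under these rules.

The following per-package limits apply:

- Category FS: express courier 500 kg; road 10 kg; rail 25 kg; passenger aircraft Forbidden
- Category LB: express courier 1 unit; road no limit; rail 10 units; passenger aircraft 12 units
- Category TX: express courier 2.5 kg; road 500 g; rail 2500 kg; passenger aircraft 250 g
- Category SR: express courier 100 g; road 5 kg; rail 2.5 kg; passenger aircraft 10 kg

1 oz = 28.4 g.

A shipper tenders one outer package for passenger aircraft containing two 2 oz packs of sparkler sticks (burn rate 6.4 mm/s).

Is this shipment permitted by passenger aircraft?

No

Burn rate 6.4 mm/s meets the Category FS criterion (Flammable Solid), so the sparkler sticks are Category FS.
Category FS quantity: two 2 oz packs = 113.6 g.
Category FS is Forbidden by passenger aircraft.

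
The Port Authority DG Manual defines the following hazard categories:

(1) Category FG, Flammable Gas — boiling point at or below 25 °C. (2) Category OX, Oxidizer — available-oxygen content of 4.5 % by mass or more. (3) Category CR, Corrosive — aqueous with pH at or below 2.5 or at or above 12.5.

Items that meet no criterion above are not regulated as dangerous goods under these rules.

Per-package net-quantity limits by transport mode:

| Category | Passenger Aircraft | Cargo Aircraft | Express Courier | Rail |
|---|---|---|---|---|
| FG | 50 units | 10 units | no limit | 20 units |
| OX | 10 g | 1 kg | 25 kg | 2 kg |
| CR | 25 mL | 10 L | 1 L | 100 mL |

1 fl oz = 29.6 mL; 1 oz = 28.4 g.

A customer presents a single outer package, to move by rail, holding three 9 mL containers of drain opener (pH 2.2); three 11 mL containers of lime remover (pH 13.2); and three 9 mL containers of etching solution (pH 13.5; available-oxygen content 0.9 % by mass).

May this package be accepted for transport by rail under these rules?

Drain opener: pH 2.2 ≤ 2.5 → Category CR (Corrosive).
With pH 13.2 (≥ 12.5), the lime remover falls in Category CR.
Etching solution: pH 13.5 ≥ 12.5 → Category CR (Corrosive).
Category CR net quantity: (three 9 mL containers = 27 mL) + (three 11 mL containers = 33 mL) + (three 9 mL containers = 27 mL) = 87 mL.
That is within the Category CR rail limit of 100 mL.

Yes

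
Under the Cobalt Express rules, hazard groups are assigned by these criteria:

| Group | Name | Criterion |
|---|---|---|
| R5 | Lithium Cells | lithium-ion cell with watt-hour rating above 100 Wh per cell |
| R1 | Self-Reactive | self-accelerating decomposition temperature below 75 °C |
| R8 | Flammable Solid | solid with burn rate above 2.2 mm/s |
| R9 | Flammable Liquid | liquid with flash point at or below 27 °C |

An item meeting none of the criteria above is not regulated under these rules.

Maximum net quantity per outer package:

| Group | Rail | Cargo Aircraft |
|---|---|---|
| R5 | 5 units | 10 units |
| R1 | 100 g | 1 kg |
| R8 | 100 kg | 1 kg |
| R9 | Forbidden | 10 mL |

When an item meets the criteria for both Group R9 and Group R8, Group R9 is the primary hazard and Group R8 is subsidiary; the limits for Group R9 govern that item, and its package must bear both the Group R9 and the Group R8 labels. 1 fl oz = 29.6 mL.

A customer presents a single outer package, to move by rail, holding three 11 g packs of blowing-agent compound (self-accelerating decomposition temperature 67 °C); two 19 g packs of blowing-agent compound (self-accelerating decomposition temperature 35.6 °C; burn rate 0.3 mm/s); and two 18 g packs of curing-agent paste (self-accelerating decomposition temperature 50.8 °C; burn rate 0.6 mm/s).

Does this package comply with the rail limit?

No

The blowing-agent compound has self-accelerating decomposition temperature 67 °C, which is < 75 °C, so it is Group R1 (Self-Reactive).
Self-accelerating decomposition temperature 35.6 °C meets the Group R1 criterion (Self-Reactive), so the blowing-agent compound is Group R1.
The curing-agent paste has self-accelerating decomposition temperature 50.8 °C, which is < 75 °C, so it is Group R1 (Self-Reactive).
Total Group R1: (three 11 g packs = 33 g) + (two 19 g packs = 38 g) + (two 18 g packs = 36 g) = 107 g.
107 g > 100 g (rail limit, Group R1) — over the limit.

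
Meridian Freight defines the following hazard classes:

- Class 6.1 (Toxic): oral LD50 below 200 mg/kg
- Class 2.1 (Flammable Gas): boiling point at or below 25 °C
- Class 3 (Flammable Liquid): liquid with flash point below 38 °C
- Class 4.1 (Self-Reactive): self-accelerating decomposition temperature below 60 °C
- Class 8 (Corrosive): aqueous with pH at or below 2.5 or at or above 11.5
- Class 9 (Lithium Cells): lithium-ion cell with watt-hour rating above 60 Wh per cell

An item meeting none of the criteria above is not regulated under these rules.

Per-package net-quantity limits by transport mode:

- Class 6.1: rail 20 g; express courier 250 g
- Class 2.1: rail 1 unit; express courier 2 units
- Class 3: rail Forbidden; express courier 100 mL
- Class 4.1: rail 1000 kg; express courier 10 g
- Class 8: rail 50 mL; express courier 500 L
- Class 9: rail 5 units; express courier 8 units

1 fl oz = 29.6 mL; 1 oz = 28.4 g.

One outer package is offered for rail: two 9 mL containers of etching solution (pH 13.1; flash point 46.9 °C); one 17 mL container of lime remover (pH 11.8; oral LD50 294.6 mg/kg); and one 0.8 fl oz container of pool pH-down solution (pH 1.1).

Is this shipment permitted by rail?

No

Etching solution: pH 13.1 ≥ 11.5 → Class 8 (Corrosive).
The lime remover has pH 11.8, which is ≥ 11.5, so it is Class 8 (Corrosive).
The pool pH-down solution has pH 1.1, which is ≤ 2.5, so it is Class 8 (Corrosive).
Total Class 8: (two 9 mL containers = 18 mL) + 17 mL + (one 0.8 fl oz container = 23.68 mL) = 58.68 mL.
That exceeds the Class 8 rail limit of 50 mL.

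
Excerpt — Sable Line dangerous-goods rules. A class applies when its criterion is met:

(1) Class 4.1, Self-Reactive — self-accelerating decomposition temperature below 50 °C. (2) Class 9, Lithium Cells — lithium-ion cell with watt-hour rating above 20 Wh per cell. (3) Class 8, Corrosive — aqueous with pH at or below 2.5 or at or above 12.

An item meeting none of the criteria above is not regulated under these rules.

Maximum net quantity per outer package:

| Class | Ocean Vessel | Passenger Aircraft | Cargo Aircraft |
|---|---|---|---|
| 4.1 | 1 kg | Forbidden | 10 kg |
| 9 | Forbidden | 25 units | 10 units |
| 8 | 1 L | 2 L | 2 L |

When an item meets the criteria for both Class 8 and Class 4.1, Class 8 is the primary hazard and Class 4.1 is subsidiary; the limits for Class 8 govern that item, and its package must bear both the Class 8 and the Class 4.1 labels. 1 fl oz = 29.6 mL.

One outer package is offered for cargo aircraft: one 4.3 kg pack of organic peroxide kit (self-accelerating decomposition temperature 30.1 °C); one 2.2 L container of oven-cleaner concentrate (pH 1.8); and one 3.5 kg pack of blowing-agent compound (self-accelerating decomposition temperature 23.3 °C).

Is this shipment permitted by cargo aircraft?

The organic peroxide kit has self-accelerating decomposition temperature 30.1 °C, which is < 50 °C, so it is Class 4.1 (Self-Reactive).
The oven-cleaner concentrate has pH 1.8, which is ≤ 2.5, so it is Class 8 (Corrosive).
Self-accelerating decomposition temperature 23.3 °C meets the Class 4.1 criterion (Self-Reactive), so the blowing-agent compound is Class 4.1.
Class 8 quantity: 2.2 L.
That exceeds the Class 8 cargo aircraft limit of 2 L.
Total Class 4.1: 4.3 kg + 3.5 kg = 7.8 kg.
7.8 kg ≤ 10 kg (cargo aircraft limit, Class 4.1) — within limit.

No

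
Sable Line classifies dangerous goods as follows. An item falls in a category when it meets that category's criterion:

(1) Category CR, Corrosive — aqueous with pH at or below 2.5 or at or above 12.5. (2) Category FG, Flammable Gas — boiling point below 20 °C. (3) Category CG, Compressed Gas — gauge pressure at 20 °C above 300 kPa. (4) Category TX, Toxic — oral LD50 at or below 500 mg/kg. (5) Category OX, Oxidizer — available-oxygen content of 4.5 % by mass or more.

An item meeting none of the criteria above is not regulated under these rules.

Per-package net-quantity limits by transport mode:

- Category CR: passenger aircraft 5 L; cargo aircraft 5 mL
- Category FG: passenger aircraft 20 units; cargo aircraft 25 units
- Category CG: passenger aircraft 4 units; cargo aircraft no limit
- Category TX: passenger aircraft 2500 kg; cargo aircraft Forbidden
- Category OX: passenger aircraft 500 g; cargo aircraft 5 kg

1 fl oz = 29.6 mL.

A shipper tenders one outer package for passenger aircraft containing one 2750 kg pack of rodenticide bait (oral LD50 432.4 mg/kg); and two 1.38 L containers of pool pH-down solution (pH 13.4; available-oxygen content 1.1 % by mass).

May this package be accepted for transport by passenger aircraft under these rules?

No

Rodenticide bait: oral LD50 432.4 mg/kg ≤ 500 mg/kg → Category TX (Toxic).
With pH 13.4 (≥ 12.5), the pool pH-down solution falls in Category CR.
Category CR quantity: two 1.38 L containers = 2.76 L.
2.76 L ≤ 5 L (passenger aircraft limit, Category CR) — within limit.
Category TX quantity: 2750 kg.
2750 kg exceeds the passenger aircraft limit of 2500 kg for Category TX.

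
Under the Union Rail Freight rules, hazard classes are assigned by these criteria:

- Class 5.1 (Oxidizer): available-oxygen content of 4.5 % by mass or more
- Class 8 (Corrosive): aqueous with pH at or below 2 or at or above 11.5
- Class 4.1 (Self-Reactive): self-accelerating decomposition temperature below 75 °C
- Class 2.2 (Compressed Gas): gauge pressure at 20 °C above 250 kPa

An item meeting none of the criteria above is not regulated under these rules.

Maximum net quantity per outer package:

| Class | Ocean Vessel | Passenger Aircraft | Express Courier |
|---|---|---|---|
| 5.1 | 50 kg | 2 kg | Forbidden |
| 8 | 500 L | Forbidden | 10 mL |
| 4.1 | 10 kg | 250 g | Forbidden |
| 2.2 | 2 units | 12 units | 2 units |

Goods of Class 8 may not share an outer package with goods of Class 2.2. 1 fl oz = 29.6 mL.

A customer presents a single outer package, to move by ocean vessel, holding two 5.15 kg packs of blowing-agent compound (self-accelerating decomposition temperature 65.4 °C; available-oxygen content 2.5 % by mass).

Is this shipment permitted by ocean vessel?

No

The blowing-agent compound has self-accelerating decomposition temperature 65.4 °C, which is < 75 °C, so it is Class 4.1 (Self-Reactive).
Class 4.1 quantity: two 5.15 kg packs = 10.3 kg.
10.3 kg exceeds the ocean vessel limit of 10 kg for Class 4.1.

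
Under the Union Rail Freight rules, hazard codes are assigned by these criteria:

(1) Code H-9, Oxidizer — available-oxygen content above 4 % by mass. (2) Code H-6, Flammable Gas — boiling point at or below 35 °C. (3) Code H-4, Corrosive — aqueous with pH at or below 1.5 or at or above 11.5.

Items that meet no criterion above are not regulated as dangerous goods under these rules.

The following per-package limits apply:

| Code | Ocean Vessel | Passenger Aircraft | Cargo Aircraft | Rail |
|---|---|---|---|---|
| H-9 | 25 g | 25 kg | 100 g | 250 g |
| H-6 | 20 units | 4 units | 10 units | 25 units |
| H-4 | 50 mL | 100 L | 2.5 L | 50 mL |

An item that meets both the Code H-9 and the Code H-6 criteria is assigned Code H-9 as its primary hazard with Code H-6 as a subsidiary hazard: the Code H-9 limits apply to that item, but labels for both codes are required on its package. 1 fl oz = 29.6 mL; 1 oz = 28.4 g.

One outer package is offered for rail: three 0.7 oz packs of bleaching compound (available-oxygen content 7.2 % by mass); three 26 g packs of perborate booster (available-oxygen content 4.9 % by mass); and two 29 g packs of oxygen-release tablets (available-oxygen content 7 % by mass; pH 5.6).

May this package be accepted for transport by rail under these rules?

The bleaching compound has available-oxygen content 7.2 % by mass, which is > 4 % by mass, so it is Code H-9 (Oxidizer).
Perborate booster: available-oxygen content 4.9 % by mass > 4 % by mass → Code H-9 (Oxidizer).
With available-oxygen content 7 % by mass (> 4 % by mass), the oxygen-release tablets fall in Code H-9.
Code H-9 net quantity: (three 0.7 oz packs = 59.64 g) + (three 26 g packs = 78 g) + (two 29 g packs = 58 g) = 195.64 g.
That is within the Code H-9 rail limit of 250 g.

Yes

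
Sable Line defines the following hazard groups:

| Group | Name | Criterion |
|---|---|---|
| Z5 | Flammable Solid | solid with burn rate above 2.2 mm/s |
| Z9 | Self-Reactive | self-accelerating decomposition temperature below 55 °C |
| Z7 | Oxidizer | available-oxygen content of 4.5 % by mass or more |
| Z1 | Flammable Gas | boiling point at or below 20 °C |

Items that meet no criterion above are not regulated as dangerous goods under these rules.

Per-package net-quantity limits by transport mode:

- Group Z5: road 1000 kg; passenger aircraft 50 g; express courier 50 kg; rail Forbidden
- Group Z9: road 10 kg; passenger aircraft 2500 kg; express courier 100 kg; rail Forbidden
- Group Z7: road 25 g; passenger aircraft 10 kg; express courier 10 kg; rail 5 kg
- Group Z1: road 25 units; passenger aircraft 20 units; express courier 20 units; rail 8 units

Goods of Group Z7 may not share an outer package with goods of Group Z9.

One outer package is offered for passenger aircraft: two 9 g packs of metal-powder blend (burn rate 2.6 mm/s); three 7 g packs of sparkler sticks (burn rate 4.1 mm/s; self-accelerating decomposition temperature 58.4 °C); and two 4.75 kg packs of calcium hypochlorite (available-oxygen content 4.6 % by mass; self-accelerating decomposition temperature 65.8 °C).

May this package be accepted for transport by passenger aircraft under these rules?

Burn rate 2.6 mm/s meets the Group Z5 criterion (Flammable Solid), so the metal-powder blend is Group Z5.
With burn rate 4.1 mm/s (> 2.2 mm/s), the sparkler sticks fall in Group Z5.
Available-oxygen content 4.6 % by mass meets the Group Z7 criterion (Oxidizer), so the calcium hypochlorite is Group Z7.
Group Z5 net quantity: (two 9 g packs = 18 g) + (three 7 g packs = 21 g) = 39 g.
That is within the Group Z5 passenger aircraft limit of 50 g.
Group Z7 quantity: two 4.75 kg packs = 9.5 kg.
9.5 kg ≤ 10 kg (passenger aircraft limit, Group Z7) — within limit.
The segregation rule (Group Z7 with Group Z9) does not apply to Group Z5 with Group Z7.
Every hazard group is within its passenger aircraft limit and no segregation rule is violated.

Yes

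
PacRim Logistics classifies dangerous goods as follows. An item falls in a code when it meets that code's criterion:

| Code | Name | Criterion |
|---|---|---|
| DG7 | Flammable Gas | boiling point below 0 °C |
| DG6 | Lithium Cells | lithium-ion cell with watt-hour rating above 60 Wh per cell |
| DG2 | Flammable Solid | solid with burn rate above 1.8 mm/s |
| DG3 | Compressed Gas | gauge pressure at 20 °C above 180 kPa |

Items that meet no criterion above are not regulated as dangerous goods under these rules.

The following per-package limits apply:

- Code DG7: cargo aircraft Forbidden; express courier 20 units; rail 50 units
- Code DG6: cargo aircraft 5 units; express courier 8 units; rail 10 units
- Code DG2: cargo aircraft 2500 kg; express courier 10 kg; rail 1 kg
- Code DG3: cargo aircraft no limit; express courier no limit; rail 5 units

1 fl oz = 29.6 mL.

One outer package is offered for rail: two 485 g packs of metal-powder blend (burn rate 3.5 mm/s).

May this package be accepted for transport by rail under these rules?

Yes

With burn rate 3.5 mm/s (> 1.8 mm/s), the metal-powder blend falls in Code DG2.
Code DG2 quantity: two 485 g packs = 970 g.
That is within the Code DG2 rail limit of 1 kg.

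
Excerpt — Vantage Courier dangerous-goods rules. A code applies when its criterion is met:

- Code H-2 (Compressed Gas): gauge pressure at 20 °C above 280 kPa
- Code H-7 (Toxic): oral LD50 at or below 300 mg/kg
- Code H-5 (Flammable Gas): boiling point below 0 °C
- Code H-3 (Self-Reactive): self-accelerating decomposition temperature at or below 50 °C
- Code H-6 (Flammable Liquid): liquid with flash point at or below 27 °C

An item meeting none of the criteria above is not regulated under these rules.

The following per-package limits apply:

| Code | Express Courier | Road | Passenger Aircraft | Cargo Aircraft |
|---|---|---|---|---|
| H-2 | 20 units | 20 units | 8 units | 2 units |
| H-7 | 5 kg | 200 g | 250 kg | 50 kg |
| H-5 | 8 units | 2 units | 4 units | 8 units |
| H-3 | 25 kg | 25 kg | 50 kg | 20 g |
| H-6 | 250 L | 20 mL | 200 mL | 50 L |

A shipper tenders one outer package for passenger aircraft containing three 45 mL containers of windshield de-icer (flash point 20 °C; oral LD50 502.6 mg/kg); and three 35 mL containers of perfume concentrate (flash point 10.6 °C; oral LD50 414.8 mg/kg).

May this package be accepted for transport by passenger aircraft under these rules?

No

Windshield de-icer: flash point 20 °C ≤ 27 °C → Code H-6 (Flammable Liquid).
Flash point 10.6 °C meets the Code H-6 criterion (Flammable Liquid), so the perfume concentrate is Code H-6.
Total Code H-6: (three 45 mL containers = 135 mL) + (three 35 mL containers = 105 mL) = 240 mL.
240 mL exceeds the passenger aircraft limit of 200 mL for Code H-6.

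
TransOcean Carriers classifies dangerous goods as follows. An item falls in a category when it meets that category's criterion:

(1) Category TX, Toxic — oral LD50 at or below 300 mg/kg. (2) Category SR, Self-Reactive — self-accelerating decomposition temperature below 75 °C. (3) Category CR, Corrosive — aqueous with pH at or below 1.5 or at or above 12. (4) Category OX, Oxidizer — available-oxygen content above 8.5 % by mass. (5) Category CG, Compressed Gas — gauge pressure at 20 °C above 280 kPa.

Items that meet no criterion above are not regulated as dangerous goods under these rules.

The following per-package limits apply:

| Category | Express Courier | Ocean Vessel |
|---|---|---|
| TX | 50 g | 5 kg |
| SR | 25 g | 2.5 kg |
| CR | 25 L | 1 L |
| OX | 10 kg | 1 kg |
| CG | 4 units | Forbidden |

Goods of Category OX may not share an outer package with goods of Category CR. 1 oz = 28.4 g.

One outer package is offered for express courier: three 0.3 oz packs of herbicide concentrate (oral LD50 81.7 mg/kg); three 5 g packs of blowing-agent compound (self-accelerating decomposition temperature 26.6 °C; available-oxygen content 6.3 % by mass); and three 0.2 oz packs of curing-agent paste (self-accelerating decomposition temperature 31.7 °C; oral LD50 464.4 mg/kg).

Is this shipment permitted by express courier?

Oral LD50 81.7 mg/kg meets the Category TX criterion (Toxic), so the herbicide concentrate is Category TX.
Self-accelerating decomposition temperature 26.6 °C meets the Category SR criterion (Self-Reactive), so the blowing-agent compound is Category SR.
Self-accelerating decomposition temperature 31.7 °C meets the Category SR criterion (Self-Reactive), so the curing-agent paste is Category SR.
Total Category SR: (three 5 g packs = 15 g) + (three 0.2 oz packs = 17.04 g) = 32.04 g.
32.04 g > 25 g (express courier limit, Category SR) — over the limit.
Category TX quantity: three 0.3 oz packs = 25.56 g.
That is within the Category TX express courier limit of 50 g.
The segregation rule (Category OX with Category CR) does not apply to Category SR with Category TX.

No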